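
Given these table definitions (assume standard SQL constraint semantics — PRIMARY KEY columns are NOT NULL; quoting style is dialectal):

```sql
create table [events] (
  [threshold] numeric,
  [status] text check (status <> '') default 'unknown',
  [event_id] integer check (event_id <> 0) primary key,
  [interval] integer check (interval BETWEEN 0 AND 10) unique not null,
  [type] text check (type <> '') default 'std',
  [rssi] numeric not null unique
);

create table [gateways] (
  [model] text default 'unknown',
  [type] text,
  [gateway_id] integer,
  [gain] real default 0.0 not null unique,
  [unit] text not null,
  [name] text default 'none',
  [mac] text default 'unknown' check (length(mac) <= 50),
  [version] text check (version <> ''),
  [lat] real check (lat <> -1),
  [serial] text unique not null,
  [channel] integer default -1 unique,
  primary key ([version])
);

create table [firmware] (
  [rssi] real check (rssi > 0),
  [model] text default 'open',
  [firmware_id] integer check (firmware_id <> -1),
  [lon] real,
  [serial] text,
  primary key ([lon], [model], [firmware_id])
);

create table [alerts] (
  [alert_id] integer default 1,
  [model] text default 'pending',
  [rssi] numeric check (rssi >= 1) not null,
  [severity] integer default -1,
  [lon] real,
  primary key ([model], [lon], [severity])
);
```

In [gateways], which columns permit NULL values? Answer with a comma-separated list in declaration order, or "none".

model, type, gateway_id, name, mac, lat, channel

- model: DEFAULT only fills an omitted column; an explicit NULL is still allowed → nullable.
- type: no NOT NULL constraint applies → nullable.
- gateway_id: no NOT NULL constraint applies → nullable.
- gain: declared NOT NULL → not nullable.
- unit: declared NOT NULL → not nullable.
- name: DEFAULT only fills an omitted column; an explicit NULL is still allowed → nullable.
- mac: CHECK does not forbid NULL (a CHECK constraint passes when its expression is NULL) → nullable.
- version: part of the PRIMARY KEY, which implies NOT NULL → not nullable.
- lat: CHECK does not forbid NULL (a CHECK constraint passes when its expression is NULL) → nullable.
- serial: declared NOT NULL → not nullable.
- channel: UNIQUE does not imply NOT NULL → nullable.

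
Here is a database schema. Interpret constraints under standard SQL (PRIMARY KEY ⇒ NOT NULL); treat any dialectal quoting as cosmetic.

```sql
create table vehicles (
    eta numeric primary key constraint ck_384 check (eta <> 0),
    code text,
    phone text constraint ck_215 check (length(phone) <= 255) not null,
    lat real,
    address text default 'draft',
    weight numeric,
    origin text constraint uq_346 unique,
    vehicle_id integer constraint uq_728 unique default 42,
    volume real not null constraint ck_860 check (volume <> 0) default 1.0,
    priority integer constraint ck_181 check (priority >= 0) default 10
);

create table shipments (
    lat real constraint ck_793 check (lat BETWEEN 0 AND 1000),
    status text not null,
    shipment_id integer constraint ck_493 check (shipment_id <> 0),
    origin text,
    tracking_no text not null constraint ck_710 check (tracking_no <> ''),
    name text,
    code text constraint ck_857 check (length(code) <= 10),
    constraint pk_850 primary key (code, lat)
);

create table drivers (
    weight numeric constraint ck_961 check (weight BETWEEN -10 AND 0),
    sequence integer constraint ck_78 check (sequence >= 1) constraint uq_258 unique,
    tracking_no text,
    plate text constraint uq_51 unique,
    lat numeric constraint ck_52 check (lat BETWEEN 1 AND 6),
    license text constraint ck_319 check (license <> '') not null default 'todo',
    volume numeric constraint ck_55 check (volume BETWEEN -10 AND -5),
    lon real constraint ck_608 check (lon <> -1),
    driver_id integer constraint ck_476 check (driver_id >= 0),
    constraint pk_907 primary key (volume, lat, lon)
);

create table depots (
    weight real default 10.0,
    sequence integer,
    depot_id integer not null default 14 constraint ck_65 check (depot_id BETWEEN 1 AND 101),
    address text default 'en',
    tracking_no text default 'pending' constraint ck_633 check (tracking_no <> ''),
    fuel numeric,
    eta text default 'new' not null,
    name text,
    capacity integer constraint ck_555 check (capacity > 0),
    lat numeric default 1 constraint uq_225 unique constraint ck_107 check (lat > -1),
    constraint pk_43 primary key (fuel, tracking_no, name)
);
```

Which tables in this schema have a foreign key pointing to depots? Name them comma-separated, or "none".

none

No REFERENCES clause anywhere in the schema names depots.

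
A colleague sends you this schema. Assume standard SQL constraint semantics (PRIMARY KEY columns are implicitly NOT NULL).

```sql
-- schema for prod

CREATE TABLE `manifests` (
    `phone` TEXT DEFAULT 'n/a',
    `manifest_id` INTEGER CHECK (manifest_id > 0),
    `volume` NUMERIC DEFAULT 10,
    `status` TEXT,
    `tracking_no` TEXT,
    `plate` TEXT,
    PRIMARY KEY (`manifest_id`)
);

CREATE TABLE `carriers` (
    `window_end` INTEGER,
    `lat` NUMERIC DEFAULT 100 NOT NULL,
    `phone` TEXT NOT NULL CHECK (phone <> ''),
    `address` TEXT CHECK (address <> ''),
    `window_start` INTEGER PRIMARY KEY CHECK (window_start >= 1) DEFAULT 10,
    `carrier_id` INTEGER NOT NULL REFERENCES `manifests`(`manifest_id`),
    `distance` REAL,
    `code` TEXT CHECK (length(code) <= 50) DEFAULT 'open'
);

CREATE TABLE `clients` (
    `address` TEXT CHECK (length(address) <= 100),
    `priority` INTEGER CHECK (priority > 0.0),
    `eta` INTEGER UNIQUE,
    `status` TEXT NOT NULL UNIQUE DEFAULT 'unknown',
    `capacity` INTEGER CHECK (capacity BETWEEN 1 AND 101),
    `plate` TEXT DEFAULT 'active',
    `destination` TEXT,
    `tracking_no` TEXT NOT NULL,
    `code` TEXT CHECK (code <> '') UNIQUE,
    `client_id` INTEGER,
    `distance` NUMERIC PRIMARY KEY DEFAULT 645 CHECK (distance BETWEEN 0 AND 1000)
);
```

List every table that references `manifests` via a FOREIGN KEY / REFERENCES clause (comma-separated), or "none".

- carriers.carrier_id references manifests(manifest_id).

carriers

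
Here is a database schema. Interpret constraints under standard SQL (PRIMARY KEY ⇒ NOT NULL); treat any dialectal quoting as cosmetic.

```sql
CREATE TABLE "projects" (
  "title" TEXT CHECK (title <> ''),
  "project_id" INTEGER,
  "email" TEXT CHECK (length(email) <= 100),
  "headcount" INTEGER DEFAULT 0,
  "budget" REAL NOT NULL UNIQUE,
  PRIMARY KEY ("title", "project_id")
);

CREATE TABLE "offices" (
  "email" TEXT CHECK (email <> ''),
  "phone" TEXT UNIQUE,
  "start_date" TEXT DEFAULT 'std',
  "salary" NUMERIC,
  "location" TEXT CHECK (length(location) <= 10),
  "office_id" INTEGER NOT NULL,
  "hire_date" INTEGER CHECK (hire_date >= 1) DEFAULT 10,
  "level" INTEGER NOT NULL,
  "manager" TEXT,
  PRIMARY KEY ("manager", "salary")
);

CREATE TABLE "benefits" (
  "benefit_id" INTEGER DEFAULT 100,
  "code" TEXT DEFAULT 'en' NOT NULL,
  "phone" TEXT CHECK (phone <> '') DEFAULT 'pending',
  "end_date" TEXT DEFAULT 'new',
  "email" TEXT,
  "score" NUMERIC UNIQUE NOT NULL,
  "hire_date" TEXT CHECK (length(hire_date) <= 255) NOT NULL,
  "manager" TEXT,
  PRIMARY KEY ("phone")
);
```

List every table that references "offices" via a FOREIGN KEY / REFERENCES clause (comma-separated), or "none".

No REFERENCES clause anywhere in the schema names offices.

none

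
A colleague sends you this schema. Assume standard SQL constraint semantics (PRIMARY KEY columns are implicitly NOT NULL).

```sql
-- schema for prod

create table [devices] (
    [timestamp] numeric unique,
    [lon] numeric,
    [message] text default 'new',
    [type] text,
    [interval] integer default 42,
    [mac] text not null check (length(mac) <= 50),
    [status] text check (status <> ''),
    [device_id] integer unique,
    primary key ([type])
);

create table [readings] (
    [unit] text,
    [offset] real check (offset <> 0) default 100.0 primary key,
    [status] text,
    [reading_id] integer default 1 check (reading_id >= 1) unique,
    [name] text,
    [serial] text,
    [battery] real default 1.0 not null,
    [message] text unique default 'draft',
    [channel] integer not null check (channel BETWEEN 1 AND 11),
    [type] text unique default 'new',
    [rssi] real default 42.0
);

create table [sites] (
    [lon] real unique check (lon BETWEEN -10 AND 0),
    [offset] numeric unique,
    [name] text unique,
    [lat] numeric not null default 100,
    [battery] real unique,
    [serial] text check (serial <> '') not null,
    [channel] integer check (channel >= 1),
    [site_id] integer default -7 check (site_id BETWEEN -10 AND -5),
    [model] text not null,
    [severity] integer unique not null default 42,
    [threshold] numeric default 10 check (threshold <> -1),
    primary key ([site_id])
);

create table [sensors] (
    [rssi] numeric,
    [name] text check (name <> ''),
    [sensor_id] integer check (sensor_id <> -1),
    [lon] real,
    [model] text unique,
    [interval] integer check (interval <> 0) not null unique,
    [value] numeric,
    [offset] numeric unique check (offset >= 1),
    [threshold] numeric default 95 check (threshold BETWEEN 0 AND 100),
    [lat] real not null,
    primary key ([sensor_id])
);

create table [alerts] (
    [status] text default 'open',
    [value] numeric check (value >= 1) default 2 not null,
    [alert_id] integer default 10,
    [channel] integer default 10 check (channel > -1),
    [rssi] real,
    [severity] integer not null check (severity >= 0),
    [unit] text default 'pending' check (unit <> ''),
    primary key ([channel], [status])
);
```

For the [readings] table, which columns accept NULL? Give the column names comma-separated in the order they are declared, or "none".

- unit: no NOT NULL constraint applies → nullable.
- offset: part of the PRIMARY KEY, which implies NOT NULL → not nullable.
- status: no NOT NULL constraint applies → nullable.
- reading_id: CHECK does not forbid NULL (a CHECK constraint passes when its expression is NULL) → nullable.
- name: no NOT NULL constraint applies → nullable.
- serial: no NOT NULL constraint applies → nullable.
- battery: declared NOT NULL → not nullable.
- message: UNIQUE does not imply NOT NULL → nullable.
- channel: declared NOT NULL → not nullable.
- type: UNIQUE does not imply NOT NULL → nullable.
- rssi: DEFAULT only fills an omitted column; an explicit NULL is still allowed → nullable.

unit, status, reading_id, name, serial, message, type, rssi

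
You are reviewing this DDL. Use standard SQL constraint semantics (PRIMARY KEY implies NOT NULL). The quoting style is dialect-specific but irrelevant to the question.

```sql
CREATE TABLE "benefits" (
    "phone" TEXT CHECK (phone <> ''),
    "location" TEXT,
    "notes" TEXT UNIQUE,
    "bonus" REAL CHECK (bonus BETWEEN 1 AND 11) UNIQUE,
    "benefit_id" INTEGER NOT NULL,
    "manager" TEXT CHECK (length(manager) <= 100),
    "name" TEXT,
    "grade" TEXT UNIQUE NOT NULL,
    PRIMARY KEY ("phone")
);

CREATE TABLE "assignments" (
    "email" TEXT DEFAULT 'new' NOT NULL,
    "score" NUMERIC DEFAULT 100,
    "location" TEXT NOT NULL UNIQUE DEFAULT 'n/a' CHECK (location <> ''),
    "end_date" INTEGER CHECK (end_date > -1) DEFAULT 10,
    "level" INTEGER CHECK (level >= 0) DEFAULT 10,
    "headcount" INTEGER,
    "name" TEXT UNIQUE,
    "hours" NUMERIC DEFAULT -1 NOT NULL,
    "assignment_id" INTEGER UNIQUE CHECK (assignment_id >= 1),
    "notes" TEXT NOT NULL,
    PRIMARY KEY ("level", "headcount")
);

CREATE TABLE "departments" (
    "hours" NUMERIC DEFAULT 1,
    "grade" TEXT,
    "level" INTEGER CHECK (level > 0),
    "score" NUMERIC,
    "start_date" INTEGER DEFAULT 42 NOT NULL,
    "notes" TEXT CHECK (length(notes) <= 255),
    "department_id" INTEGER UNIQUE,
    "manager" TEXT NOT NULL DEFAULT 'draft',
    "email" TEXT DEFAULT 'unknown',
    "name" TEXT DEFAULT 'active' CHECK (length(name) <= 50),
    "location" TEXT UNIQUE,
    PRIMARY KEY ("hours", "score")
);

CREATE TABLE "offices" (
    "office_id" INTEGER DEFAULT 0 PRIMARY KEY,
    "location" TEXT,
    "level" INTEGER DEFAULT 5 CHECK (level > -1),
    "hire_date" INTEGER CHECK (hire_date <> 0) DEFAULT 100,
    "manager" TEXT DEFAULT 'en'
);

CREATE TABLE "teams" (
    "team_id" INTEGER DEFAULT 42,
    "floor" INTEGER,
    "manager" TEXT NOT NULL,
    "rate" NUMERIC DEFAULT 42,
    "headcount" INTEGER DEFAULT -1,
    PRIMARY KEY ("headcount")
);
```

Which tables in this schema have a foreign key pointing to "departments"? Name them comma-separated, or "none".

none

No REFERENCES clause anywhere in the schema names departments.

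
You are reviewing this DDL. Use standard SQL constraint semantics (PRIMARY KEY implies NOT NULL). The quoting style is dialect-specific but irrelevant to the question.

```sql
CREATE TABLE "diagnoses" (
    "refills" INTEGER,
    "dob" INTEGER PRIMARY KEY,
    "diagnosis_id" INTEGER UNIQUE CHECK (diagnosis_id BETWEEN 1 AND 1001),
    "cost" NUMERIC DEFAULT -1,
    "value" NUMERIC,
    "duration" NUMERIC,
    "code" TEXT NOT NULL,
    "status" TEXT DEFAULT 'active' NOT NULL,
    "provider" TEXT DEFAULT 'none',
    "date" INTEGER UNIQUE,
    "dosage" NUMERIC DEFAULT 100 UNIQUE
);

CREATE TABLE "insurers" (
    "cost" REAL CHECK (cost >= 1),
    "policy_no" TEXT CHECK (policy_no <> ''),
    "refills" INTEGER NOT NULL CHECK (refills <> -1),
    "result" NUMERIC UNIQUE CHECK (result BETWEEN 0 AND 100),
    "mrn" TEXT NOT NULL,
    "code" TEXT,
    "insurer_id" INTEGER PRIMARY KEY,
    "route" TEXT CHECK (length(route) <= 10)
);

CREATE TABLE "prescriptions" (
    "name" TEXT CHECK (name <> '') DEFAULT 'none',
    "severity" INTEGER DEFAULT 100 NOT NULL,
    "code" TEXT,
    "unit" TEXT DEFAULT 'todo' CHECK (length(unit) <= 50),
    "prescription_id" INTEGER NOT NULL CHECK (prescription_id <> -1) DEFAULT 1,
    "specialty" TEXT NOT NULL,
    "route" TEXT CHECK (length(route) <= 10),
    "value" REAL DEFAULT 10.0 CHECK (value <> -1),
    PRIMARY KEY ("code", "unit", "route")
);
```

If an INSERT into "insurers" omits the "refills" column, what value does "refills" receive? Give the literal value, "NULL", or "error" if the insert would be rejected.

error

refills has no DEFAULT clause.
Omitting it would insert NULL, but it is declared NOT NULL, so the INSERT fails.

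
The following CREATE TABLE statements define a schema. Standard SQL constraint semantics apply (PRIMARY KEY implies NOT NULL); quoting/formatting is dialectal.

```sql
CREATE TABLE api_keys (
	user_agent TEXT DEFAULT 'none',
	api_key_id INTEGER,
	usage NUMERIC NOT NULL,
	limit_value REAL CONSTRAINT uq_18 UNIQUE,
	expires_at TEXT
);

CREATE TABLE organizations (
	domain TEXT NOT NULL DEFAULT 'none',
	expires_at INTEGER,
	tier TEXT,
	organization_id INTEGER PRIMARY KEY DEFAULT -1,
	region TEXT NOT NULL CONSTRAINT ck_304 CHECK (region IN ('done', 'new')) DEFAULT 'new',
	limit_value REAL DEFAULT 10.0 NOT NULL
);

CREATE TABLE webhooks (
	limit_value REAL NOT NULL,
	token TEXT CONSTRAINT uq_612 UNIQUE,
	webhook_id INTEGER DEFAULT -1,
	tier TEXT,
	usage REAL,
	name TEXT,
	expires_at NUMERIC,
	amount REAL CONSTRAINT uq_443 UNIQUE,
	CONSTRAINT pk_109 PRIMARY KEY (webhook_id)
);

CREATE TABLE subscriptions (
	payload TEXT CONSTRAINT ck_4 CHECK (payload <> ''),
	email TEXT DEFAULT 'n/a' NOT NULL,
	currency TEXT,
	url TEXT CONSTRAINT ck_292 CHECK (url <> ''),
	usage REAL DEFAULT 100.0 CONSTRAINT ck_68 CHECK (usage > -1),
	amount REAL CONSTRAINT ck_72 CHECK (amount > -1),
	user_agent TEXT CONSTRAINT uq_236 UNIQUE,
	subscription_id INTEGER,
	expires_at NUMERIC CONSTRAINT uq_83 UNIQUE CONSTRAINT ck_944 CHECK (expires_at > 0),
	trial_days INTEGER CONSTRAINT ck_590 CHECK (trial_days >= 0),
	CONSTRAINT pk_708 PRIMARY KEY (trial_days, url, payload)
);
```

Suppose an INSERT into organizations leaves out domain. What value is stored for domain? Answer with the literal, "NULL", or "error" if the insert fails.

'none'

domain has an explicit DEFAULT 'none'.
When the column is omitted from an INSERT, that default is used.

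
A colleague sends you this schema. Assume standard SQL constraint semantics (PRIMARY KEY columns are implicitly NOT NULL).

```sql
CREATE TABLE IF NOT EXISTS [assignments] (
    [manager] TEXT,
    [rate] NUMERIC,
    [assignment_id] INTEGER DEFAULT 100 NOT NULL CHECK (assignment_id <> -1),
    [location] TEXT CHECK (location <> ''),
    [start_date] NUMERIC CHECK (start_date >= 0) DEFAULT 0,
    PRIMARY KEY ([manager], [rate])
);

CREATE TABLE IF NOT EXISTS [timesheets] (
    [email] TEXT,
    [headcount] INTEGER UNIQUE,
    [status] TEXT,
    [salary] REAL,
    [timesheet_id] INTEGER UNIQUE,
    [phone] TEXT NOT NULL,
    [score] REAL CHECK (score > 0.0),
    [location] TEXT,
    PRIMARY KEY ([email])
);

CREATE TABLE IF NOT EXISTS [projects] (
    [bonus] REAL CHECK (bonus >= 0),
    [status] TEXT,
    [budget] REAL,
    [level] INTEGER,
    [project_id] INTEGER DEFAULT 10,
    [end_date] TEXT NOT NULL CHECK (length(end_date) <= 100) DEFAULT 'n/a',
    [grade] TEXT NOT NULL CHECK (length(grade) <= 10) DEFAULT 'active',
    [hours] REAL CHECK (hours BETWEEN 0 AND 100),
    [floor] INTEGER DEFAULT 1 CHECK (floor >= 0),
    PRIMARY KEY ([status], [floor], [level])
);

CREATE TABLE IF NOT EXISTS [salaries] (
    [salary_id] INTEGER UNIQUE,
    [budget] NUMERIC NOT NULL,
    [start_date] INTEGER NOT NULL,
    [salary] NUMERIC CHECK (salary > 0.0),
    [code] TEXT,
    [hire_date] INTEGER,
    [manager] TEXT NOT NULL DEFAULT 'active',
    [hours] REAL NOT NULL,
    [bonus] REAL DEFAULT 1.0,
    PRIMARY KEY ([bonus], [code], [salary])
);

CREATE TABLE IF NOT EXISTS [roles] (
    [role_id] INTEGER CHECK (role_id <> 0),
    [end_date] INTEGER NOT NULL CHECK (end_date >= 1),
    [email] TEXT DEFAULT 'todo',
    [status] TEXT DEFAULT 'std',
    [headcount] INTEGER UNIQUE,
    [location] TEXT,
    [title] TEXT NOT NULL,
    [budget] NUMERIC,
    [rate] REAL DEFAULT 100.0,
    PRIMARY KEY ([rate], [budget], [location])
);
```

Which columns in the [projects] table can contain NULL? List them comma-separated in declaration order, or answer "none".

- bonus: CHECK does not forbid NULL (a CHECK constraint passes when its expression is NULL) → nullable.
- status: part of the PRIMARY KEY, which implies NOT NULL → not nullable.
- budget: no NOT NULL constraint applies → nullable.
- level: part of the PRIMARY KEY, which implies NOT NULL → not nullable.
- project_id: DEFAULT only fills an omitted column; an explicit NULL is still allowed → nullable.
- end_date: declared NOT NULL → not nullable.
- grade: declared NOT NULL → not nullable.
- hours: CHECK does not forbid NULL (a CHECK constraint passes when its expression is NULL) → nullable.
- floor: part of the PRIMARY KEY, which implies NOT NULL → not nullable.

bonus, budget, project_id, hours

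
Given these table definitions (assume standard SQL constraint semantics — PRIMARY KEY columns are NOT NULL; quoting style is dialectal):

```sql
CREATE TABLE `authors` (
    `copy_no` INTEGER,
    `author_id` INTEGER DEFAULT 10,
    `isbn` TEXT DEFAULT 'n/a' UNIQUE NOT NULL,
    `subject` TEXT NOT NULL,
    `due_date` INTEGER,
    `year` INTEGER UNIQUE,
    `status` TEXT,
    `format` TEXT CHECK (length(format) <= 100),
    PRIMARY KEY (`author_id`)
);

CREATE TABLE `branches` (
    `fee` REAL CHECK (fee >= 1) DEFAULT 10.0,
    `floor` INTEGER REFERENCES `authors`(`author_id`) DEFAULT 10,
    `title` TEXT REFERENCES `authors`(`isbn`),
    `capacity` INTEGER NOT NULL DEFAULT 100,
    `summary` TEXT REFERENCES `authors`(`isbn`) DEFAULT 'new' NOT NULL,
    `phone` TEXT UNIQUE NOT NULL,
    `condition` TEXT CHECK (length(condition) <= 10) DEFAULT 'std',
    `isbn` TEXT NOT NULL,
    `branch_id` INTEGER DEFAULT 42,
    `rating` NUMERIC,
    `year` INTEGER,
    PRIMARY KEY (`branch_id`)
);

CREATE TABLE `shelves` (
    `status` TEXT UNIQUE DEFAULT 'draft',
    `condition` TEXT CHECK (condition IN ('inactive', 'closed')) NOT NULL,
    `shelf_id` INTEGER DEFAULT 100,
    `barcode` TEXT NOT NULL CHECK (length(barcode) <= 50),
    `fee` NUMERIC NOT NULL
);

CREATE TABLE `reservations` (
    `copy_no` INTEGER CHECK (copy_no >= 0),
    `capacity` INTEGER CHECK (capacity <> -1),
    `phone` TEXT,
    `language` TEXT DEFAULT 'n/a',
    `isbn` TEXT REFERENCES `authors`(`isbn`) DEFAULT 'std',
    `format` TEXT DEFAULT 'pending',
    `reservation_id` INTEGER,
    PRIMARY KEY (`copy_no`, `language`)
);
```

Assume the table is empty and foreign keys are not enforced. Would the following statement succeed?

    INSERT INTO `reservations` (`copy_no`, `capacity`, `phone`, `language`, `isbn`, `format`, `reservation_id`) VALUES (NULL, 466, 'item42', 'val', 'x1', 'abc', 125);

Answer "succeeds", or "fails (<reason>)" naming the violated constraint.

fails (NOT NULL on copy_no)

copy_no is explicitly set to NULL, but copy_no is part of the PRIMARY KEY (implied NOT NULL).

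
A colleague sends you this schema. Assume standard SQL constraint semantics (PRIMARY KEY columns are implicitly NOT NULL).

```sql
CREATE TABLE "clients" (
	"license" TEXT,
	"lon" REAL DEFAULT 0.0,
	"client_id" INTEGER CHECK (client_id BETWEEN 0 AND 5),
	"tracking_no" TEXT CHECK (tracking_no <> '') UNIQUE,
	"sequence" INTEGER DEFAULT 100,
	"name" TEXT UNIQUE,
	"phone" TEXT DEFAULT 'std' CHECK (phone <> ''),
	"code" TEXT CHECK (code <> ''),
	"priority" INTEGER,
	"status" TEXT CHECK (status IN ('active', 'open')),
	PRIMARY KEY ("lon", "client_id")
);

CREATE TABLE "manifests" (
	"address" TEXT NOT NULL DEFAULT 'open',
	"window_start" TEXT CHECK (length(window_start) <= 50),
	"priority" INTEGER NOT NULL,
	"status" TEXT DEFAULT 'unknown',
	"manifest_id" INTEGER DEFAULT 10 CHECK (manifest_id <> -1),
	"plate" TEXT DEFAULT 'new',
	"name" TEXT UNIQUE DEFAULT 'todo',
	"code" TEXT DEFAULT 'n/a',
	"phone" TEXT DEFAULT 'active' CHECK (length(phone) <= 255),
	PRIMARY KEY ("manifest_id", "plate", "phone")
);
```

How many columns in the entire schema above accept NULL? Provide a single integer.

12

clients: 8 nullable (license, tracking_no, sequence, name, phone, code, priority, status — PK (lon, client_id) and explicit NOT NULL columns excluded).
manifests: 4 nullable (window_start, status, name, code — PK (manifest_id, plate, phone) and explicit NOT NULL columns excluded).
Total: 8 + 4 = 12.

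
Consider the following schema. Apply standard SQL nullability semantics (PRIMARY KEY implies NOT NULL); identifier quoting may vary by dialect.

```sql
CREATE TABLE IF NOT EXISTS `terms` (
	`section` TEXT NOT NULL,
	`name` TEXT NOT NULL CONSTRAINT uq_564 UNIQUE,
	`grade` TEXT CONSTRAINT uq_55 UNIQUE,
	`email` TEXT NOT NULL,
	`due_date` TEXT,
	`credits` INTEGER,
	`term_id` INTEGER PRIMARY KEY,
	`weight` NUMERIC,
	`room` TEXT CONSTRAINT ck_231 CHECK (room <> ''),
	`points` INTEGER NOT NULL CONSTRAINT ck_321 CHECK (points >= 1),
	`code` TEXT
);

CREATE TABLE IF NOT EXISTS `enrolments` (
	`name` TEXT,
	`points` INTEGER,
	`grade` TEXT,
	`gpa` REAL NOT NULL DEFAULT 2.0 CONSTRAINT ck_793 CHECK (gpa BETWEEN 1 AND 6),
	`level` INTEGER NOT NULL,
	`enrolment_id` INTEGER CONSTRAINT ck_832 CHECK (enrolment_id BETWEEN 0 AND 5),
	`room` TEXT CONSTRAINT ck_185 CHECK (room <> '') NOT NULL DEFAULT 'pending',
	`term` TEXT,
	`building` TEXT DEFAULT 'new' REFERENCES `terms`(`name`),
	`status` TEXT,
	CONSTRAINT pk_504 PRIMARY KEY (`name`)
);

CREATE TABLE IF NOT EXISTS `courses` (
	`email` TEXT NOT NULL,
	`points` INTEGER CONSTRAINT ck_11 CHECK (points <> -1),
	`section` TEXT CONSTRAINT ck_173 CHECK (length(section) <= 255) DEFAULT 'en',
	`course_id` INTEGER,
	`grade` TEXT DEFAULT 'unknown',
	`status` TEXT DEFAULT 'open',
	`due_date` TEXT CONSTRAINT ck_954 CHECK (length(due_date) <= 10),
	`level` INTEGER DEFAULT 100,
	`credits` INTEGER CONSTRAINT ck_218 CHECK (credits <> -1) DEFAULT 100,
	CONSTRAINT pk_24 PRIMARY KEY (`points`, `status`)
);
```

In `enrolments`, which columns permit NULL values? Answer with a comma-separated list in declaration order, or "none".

- name: part of the PRIMARY KEY, which implies NOT NULL → not nullable.
- points: no NOT NULL constraint applies → nullable.
- grade: no NOT NULL constraint applies → nullable.
- gpa: declared NOT NULL → not nullable.
- level: declared NOT NULL → not nullable.
- enrolment_id: CHECK does not forbid NULL (a CHECK constraint passes when its expression is NULL) → nullable.
- room: declared NOT NULL → not nullable.
- term: no NOT NULL constraint applies → nullable.
- building: a foreign key column may be NULL unless separately constrained → nullable.
- status: no NOT NULL constraint applies → nullable.

points, grade, enrolment_id, term, building, status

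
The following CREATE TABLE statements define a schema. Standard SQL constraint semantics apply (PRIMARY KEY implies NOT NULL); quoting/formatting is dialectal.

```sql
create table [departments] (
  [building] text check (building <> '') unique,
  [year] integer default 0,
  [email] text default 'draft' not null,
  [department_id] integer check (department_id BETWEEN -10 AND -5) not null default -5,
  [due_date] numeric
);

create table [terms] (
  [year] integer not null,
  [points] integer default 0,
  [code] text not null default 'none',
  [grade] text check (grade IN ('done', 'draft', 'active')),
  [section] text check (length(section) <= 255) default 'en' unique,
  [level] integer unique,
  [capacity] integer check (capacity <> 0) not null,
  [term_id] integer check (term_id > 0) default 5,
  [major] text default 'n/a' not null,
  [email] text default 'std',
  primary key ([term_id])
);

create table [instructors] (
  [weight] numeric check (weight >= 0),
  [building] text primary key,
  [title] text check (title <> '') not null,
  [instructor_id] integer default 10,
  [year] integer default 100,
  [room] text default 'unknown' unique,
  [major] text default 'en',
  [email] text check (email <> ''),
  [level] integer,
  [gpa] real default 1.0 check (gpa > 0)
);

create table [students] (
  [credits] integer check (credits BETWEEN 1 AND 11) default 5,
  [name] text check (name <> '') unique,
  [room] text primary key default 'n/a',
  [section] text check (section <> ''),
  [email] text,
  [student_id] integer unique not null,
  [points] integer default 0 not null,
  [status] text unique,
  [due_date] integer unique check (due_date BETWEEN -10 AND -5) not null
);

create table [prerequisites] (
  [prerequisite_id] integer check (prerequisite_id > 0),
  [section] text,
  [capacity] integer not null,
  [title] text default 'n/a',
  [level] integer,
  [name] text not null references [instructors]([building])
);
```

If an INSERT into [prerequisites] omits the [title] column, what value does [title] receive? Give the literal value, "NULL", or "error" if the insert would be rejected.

title has an explicit DEFAULT 'n/a'.
When the column is omitted from an INSERT, that default is used.

'n/a'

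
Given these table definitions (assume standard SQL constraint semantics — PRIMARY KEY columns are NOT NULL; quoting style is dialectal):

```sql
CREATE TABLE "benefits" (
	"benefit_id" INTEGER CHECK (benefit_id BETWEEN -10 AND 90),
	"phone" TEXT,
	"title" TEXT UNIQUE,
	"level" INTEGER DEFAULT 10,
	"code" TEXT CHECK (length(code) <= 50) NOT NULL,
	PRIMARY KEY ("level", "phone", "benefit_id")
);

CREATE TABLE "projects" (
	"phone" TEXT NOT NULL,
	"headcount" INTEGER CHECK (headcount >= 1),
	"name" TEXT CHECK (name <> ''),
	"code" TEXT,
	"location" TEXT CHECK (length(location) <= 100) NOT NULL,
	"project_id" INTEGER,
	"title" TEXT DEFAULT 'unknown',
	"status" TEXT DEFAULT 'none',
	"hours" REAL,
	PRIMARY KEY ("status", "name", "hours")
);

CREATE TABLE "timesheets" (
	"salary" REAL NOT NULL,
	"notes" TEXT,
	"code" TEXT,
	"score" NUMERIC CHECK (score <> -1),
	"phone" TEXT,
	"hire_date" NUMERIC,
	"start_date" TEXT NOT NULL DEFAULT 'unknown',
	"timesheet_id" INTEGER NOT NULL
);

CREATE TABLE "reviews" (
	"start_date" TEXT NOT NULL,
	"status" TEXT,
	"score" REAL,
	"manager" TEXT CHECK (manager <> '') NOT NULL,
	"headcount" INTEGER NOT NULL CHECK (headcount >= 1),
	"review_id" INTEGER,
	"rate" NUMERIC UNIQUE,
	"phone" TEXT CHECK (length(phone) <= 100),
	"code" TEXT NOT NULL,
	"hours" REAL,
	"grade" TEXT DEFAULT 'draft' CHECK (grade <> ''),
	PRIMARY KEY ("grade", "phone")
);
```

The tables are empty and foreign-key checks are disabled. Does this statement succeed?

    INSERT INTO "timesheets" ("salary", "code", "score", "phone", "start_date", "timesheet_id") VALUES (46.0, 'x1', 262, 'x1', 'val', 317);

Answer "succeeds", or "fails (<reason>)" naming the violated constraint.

succeeds

NOT NULL columns: salary is supplied; start_date is supplied; timesheet_id is supplied.
CHECK constraints: 262 satisfies (score <> -1).
No constraint is violated.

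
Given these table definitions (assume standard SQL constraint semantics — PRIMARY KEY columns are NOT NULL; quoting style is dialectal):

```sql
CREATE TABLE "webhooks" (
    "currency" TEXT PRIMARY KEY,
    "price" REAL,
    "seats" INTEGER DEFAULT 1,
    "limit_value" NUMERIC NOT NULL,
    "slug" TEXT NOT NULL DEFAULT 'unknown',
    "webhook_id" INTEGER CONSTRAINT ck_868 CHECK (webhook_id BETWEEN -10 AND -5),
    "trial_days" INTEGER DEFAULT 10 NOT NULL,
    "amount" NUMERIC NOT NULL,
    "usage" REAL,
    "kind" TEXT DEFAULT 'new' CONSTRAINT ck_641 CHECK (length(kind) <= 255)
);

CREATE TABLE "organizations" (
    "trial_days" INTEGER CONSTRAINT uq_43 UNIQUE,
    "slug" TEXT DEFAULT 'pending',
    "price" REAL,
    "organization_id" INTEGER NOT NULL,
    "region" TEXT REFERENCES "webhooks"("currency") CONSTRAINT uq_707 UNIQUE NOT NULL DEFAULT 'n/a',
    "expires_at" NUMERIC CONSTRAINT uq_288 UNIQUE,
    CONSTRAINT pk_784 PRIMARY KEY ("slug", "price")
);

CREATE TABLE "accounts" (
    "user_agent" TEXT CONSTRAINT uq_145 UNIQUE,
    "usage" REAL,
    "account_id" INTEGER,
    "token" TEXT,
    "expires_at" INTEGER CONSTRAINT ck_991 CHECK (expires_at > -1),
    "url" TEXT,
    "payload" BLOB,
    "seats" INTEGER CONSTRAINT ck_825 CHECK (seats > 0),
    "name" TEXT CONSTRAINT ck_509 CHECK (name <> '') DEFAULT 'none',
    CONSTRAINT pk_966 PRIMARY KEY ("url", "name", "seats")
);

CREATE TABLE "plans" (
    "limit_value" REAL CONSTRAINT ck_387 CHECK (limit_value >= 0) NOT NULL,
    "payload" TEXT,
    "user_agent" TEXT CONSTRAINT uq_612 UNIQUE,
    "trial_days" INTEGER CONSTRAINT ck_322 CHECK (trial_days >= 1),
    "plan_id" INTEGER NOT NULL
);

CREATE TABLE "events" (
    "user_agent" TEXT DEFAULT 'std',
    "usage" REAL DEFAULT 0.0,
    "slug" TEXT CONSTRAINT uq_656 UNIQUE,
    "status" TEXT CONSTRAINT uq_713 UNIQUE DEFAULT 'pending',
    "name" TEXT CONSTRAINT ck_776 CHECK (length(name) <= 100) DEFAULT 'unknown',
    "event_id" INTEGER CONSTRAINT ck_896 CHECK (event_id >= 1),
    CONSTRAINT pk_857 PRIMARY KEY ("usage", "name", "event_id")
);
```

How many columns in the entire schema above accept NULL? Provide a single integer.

19

webhooks: 5 nullable (price, seats, webhook_id, usage, kind — PK (currency) and explicit NOT NULL columns excluded).
organizations: 2 nullable (trial_days, expires_at — PK (slug, price) and explicit NOT NULL columns excluded).
accounts: 6 nullable (user_agent, usage, account_id, token, expires_at, payload — PK (url, name, seats) and explicit NOT NULL columns excluded).
plans: 3 nullable (payload, user_agent, trial_days — PK none and explicit NOT NULL columns excluded).
events: 3 nullable (user_agent, slug, status — PK (usage, name, event_id) and explicit NOT NULL columns excluded).
Total: 5 + 2 + 6 + 3 + 3 = 19.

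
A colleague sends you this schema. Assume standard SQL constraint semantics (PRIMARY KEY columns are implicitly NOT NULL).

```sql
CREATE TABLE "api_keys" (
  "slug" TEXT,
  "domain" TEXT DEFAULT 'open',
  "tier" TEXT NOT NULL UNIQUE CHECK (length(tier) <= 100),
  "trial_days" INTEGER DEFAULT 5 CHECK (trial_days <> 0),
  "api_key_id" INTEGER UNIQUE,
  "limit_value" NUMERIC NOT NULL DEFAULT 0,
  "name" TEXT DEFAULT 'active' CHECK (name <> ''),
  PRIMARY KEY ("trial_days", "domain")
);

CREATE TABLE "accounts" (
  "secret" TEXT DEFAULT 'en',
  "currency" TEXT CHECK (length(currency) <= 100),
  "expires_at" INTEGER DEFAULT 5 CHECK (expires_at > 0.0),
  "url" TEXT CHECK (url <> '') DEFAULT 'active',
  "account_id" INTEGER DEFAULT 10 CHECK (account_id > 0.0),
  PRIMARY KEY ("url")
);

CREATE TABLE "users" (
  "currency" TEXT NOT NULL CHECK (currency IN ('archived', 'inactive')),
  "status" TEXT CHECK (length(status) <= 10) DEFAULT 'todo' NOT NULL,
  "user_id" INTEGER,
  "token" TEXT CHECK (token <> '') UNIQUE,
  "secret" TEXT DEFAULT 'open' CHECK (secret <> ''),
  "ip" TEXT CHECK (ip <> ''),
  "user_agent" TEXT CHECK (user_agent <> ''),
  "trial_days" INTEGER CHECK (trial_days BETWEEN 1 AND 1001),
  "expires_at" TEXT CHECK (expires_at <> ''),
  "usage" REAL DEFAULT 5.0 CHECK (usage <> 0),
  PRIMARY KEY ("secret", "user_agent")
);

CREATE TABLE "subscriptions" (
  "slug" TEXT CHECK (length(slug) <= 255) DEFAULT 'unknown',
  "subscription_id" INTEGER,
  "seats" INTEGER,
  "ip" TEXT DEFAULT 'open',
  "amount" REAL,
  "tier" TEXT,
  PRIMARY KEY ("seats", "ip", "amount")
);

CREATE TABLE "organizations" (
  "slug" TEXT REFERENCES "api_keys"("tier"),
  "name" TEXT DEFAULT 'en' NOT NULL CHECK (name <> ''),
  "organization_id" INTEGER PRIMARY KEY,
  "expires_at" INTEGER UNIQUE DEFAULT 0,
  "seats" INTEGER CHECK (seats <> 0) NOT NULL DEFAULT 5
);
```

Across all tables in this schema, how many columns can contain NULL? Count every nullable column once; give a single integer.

api_keys: 3 nullable (slug, api_key_id, name — PK (trial_days, domain) and explicit NOT NULL columns excluded).
accounts: 4 nullable (secret, currency, expires_at, account_id — PK (url) and explicit NOT NULL columns excluded).
users: 6 nullable (user_id, token, ip, trial_days, expires_at, usage — PK (secret, user_agent) and explicit NOT NULL columns excluded).
subscriptions: 3 nullable (slug, subscription_id, tier — PK (seats, ip, amount) and explicit NOT NULL columns excluded).
organizations: 2 nullable (slug, expires_at — PK (organization_id) and explicit NOT NULL columns excluded).
Total: 3 + 4 + 6 + 3 + 2 = 18.

18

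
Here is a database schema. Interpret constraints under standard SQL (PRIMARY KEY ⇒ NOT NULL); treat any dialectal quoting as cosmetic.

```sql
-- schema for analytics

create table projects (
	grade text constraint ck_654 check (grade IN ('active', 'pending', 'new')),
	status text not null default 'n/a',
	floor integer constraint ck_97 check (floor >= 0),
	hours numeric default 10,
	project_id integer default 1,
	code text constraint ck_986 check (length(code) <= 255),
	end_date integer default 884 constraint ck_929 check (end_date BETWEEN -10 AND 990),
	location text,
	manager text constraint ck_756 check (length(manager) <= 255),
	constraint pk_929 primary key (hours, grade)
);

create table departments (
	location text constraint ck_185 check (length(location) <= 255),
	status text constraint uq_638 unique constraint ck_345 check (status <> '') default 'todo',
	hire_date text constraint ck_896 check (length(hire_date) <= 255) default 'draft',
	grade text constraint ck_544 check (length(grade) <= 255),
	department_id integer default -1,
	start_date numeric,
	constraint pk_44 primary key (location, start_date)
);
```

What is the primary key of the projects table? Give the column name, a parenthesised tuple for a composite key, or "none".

(hours, grade)

A table-level PRIMARY KEY clause names 2 columns: hours, grade.
This is a composite key — the combination is unique, not each column individually.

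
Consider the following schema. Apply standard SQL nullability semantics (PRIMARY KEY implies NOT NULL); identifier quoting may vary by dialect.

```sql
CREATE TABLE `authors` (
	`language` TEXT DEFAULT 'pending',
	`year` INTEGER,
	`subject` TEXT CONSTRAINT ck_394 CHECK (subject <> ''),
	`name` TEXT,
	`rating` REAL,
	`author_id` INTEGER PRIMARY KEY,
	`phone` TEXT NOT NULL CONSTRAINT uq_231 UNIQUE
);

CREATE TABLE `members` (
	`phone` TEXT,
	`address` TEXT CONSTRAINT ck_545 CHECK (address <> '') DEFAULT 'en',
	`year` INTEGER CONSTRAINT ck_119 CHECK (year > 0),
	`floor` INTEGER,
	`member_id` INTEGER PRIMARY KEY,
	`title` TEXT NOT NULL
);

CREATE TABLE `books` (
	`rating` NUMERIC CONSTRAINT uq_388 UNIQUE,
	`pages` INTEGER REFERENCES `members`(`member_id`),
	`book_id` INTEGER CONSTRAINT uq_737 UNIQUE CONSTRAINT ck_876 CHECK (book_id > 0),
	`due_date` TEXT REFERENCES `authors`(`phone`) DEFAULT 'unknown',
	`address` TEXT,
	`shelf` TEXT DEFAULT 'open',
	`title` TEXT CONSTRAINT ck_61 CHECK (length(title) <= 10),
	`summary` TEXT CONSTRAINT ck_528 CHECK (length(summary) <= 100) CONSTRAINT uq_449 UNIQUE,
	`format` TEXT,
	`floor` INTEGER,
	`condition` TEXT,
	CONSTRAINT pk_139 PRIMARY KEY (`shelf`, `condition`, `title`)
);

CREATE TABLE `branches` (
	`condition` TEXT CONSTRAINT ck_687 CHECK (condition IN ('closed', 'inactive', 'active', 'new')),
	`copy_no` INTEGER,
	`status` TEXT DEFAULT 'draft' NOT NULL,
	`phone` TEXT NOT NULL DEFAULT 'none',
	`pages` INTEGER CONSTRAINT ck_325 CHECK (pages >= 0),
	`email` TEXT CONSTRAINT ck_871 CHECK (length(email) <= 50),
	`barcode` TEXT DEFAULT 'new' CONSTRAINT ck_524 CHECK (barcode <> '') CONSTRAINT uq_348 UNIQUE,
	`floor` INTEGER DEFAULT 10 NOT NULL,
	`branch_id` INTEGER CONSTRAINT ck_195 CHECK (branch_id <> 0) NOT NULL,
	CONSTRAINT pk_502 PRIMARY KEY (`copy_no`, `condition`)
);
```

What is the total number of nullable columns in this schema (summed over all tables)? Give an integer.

20

authors: 5 nullable (language, year, subject, name, rating — PK (author_id) and explicit NOT NULL columns excluded).
members: 4 nullable (phone, address, year, floor — PK (member_id) and explicit NOT NULL columns excluded).
books: 8 nullable (rating, pages, book_id, due_date, address, summary, format, floor — PK (shelf, condition, title) and explicit NOT NULL columns excluded).
branches: 3 nullable (pages, email, barcode — PK (copy_no, condition) and explicit NOT NULL columns excluded).
Total: 5 + 4 + 8 + 3 = 20.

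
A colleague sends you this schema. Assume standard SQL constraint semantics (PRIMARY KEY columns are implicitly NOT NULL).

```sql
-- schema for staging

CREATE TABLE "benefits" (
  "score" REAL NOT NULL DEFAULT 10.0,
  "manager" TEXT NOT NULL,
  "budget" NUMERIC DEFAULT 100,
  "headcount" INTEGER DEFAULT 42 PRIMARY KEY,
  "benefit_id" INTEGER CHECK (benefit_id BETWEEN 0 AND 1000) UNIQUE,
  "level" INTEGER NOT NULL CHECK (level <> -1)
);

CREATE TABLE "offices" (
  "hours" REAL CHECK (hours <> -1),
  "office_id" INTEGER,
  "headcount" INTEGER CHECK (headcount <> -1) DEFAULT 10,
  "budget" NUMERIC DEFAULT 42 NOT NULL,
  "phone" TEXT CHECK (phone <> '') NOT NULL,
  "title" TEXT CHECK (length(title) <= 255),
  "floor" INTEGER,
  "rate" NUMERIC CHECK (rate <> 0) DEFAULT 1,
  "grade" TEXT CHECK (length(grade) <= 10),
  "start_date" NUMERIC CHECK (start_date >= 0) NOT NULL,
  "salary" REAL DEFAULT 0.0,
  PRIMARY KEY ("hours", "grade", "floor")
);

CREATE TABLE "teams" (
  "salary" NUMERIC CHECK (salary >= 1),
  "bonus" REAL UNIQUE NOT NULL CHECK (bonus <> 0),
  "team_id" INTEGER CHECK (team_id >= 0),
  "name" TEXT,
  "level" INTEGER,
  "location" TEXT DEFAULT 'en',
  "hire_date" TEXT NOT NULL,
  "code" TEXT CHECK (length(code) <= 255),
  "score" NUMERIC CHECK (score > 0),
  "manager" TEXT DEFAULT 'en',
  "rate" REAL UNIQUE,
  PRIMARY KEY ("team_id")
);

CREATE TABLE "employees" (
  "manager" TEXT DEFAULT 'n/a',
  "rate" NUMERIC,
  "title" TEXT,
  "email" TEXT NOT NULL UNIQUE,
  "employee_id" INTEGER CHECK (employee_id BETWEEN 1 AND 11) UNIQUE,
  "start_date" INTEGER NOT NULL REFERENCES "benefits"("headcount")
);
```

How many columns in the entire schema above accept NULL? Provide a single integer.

19

benefits: 2 nullable (budget, benefit_id — PK (headcount) and explicit NOT NULL columns excluded).
offices: 5 nullable (office_id, headcount, title, rate, salary — PK (hours, grade, floor) and explicit NOT NULL columns excluded).
teams: 8 nullable (salary, name, level, location, code, score, manager, rate — PK (team_id) and explicit NOT NULL columns excluded).
employees: 4 nullable (manager, rate, title, employee_id — PK none and explicit NOT NULL columns excluded).
Total: 2 + 5 + 8 + 4 = 19.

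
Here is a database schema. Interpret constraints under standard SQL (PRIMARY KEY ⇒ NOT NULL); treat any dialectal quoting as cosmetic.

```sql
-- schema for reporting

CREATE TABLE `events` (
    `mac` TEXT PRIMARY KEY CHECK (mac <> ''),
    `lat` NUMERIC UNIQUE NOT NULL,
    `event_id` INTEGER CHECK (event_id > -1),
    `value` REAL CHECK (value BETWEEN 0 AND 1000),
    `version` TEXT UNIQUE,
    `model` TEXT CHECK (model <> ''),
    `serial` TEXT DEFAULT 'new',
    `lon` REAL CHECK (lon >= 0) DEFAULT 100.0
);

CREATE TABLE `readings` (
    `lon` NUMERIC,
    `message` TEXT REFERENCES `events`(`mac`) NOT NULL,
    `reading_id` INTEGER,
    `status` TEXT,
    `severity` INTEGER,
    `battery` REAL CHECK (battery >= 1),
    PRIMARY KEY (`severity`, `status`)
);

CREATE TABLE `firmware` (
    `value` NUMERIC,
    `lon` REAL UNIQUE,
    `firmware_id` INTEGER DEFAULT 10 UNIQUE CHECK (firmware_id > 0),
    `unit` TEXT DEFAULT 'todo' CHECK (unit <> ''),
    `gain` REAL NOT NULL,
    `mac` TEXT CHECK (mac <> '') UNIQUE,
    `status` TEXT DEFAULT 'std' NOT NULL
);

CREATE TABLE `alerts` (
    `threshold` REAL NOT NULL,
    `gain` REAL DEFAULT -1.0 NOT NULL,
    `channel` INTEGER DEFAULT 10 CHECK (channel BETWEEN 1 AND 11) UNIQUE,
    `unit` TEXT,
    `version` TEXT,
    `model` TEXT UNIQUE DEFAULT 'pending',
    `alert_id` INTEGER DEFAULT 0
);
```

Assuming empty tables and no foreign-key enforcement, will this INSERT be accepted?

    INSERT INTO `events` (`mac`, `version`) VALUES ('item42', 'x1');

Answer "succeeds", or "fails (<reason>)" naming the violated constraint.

fails (NOT NULL on lat)

lat is omitted from the column list and has no DEFAULT, so it would receive NULL.
But lat is declared NOT NULL.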